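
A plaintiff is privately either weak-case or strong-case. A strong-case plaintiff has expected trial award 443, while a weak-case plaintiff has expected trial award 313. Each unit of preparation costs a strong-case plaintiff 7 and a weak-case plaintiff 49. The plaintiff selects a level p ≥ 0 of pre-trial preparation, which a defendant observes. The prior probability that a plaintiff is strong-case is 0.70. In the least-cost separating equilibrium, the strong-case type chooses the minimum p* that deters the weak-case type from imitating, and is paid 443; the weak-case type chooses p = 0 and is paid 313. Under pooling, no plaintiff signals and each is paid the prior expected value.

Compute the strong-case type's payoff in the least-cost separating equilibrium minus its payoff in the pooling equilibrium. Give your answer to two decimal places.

20.43

Least-cost separating signal: p* solves 313 = 443 − 49·p*, so p* = (443 − 313)/49 ≈ 2.6531.
Strong-case type's separating payoff: 443 − 7 × p* = 443 − 7 × (443 − 313)/49 = 443 − 910/49 ≈ 424.4286.
Pooling payoff: 0.70 × 443 + 0.30 × 313 = 404.
Difference: 424.4286 − 404 = 20.4286, i.e. 20.43 to two decimal places.
The strong-case type prefers to separate.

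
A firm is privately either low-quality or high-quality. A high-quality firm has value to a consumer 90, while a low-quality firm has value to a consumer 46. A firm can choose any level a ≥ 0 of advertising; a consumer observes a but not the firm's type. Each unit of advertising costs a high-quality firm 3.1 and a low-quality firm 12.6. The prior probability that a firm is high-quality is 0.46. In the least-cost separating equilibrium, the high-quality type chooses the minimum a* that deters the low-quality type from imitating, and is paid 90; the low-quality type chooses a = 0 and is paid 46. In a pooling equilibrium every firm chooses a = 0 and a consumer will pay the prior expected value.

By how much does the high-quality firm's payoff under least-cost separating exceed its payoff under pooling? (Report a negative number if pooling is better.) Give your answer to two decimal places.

12.93

Least-cost separating signal: a* solves 46 = 90 − 12.6·a*, so a* = (90 − 46)/12.6 ≈ 3.4921.
High-quality type's separating payoff: 90 − 3.1 × a* = 90 − 3.1 × (90 − 46)/12.6 = 90 − 136.4/12.6 ≈ 79.1746.
Pooling payoff: 0.46 × 90 + 0.54 × 46 = 66.24.
Difference: 79.1746 − 66.24 = 12.9346, i.e. 12.93 to two decimal places.
The high-quality type prefers to separate.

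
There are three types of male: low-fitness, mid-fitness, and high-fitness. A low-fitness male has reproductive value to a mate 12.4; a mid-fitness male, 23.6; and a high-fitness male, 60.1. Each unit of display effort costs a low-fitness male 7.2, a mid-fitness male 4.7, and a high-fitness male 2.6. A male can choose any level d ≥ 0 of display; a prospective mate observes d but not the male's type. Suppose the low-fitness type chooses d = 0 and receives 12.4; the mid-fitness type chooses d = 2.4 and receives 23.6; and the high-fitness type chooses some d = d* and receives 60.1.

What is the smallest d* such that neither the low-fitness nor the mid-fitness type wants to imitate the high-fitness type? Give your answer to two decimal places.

Mid-fitness type (on-path payoff 23.6 − 4.7×2.4 = 12.32) won't mimic when 12.32 ≥ 60.1 − 4.7·d*, i.e. d* ≥ 10.17.
Low-fitness type (on-path payoff 12.4) won't mimic when 12.4 ≥ 60.1 − 7.2·d*, i.e. d* ≥ 6.63.
Both must hold, so d* = max(6.63, 10.17) = 10.17. The mid-fitness type's constraint binds.

10.17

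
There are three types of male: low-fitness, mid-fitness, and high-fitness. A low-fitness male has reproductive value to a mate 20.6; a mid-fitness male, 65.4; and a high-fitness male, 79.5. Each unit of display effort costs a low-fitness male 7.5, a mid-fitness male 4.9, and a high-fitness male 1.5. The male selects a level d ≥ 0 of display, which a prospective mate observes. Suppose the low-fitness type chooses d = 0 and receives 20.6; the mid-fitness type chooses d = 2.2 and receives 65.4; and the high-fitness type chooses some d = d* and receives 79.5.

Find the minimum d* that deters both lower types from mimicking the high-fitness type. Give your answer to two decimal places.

Mid-fitness type (on-path payoff 65.4 − 4.9×2.2 = 54.62) won't mimic when 54.62 ≥ 79.5 − 4.9·d*, i.e. d* ≥ 5.08.
Low-fitness type (on-path payoff 20.6) won't mimic when 20.6 ≥ 79.5 − 7.5·d*, i.e. d* ≥ 7.85.
Both must hold, so d* = max(7.85, 5.08) = 7.85. The low-fitness type's constraint binds.

7.85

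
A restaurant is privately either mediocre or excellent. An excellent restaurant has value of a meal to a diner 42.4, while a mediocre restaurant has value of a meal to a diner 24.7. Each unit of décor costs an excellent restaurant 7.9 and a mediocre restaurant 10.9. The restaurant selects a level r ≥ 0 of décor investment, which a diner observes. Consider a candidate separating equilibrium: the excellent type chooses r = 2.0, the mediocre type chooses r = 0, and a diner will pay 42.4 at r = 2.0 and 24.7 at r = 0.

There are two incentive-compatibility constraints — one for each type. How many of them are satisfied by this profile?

Mediocre type: stay at 0 → 24.7; mimic → 42.4 − 10.9 × 2.0 = 20.6. IC holds (24.7 ≥ 20.6).
Excellent type: signal → 42.4 − 7.9 × 2.0 = 26.6; deviate to 0 → 24.7. IC holds (26.6 ≥ 24.7).
2 of 2 constraints hold, so this is a separating equilibrium.

2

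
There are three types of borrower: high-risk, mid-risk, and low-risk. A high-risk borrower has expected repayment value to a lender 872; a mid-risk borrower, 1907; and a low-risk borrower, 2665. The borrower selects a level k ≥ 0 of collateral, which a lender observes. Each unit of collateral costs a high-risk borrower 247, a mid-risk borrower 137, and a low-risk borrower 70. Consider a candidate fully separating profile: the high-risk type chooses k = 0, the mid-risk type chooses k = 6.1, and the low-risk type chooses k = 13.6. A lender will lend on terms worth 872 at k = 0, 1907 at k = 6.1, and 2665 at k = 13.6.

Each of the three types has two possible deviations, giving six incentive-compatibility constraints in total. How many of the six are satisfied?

Low-risk (own payoff 2665 − 70×13.6 = 1713): to k=0 gives 872 → no gain ✓; to k=6.1 gives 1907 − 70×6.1 = 1480 → no gain ✓.
High-risk (own payoff 872): to k=6.1 gives 1907 − 247×6.1 = 400.3 → no gain ✓; to k=13.6 gives 2665 − 247×13.6 = -694.2 → no gain ✓.
Mid-risk (own payoff 1907 − 137×6.1 = 1071.3): to k=0 gives 872 → no gain ✓; to k=13.6 gives 2665 − 137×13.6 = 801.8 → no gain ✓.
6 of the 6 constraints hold; this profile is a separating equilibrium.

6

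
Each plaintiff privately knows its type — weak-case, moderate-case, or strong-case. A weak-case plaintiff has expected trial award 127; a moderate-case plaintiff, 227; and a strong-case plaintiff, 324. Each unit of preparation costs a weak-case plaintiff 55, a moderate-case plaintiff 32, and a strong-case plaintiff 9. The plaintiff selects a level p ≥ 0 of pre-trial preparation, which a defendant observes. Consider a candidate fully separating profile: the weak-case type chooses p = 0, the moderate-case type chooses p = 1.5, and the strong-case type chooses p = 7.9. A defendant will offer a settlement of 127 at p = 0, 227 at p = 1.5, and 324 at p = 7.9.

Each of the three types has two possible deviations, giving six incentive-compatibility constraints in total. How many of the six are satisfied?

5

Weak-case (own payoff 127): to p=1.5 gives 227 − 55×1.5 = 144.5 → profitable ✗; to p=7.9 gives 324 − 55×7.9 = -110.5 → no gain ✓.
Moderate-case (own payoff 227 − 32×1.5 = 179): to p=0 gives 127 → no gain ✓; to p=7.9 gives 324 − 32×7.9 = 71.2 → no gain ✓.
Strong-case (own payoff 324 − 9×7.9 = 252.9): to p=0 gives 127 → no gain ✓; to p=1.5 gives 227 − 9×1.5 = 213.5 → no gain ✓.
5 of the 6 constraints hold; not an equilibrium.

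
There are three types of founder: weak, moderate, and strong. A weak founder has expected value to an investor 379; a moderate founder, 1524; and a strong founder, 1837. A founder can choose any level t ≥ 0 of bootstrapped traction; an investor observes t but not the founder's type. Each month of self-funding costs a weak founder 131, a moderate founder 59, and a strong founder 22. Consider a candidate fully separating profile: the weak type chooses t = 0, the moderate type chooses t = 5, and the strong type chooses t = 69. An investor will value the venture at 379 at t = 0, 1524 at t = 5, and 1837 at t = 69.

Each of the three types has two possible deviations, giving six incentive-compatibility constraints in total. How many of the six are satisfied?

3

Strong (own payoff 1837 − 22×69 = 319): to t=0 gives 379 → profitable ✗; to t=5 gives 1524 − 22×5 = 1414 → profitable ✗.
Moderate (own payoff 1524 − 59×5 = 1229): to t=0 gives 379 → no gain ✓; to t=69 gives 1837 − 59×69 = -2234 → no gain ✓.
Weak (own payoff 379): to t=5 gives 1524 − 131×5 = 869 → profitable ✗; to t=69 gives 1837 − 131×69 = -7202 → no gain ✓.
3 of the 6 constraints hold; not an equilibrium.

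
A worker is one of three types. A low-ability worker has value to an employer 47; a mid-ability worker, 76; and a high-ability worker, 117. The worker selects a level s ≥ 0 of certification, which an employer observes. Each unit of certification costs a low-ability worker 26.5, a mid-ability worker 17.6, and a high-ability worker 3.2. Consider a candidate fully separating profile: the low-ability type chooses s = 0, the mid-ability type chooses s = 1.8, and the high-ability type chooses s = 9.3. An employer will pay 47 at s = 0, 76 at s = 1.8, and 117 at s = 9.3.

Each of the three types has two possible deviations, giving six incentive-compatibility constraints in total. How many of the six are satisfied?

5

Mid-ability (own payoff 76 − 17.6×1.8 = 44.32): to s=0 gives 47 → profitable ✗; to s=9.3 gives 117 − 17.6×9.3 = -46.68 → no gain ✓.
High-ability (own payoff 117 − 3.2×9.3 = 87.24): to s=0 gives 47 → no gain ✓; to s=1.8 gives 76 − 3.2×1.8 = 70.24 → no gain ✓.
Low-ability (own payoff 47): to s=1.8 gives 76 − 26.5×1.8 = 28.3 → no gain ✓; to s=9.3 gives 117 − 26.5×9.3 = -129.45 → no gain ✓.
5 of the 6 constraints hold; not an equilibrium.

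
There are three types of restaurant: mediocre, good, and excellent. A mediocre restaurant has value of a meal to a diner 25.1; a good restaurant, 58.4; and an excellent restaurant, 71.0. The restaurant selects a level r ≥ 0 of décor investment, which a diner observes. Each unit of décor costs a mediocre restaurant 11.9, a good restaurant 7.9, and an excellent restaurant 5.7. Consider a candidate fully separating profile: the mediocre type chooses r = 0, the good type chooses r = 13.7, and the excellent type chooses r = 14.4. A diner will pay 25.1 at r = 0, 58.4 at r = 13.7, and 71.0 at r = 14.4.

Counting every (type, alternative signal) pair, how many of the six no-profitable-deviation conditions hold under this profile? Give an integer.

Mediocre (own payoff 25.1): to r=13.7 gives 58.4 − 11.9×13.7 = -104.63 → no gain ✓; to r=14.4 gives 71.0 − 11.9×14.4 = -100.36 → no gain ✓.
Good (own payoff 58.4 − 7.9×13.7 = -49.83): to r=0 gives 25.1 → profitable ✗; to r=14.4 gives 71.0 − 7.9×14.4 = -42.76 → profitable ✗.
Excellent (own payoff 71.0 − 5.7×14.4 = -11.08): to r=0 gives 25.1 → profitable ✗; to r=13.7 gives 58.4 − 5.7×13.7 = -19.69 → no gain ✓.
3 of the 6 constraints hold; not an equilibrium.

3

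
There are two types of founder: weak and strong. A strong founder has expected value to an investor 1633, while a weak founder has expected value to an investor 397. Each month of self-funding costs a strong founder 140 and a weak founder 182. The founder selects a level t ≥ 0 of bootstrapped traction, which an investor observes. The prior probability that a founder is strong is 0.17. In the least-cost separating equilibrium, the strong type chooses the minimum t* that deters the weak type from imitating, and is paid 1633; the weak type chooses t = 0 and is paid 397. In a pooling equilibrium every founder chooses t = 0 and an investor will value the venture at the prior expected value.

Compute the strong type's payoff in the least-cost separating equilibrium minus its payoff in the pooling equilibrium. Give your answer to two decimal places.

Least-cost separating signal: t* solves 397 = 1633 − 182·t*, so t* = (1633 − 397)/182 ≈ 6.7912.
Strong type's separating payoff: 1633 − 140 × t* = 1633 − 140 × (1633 − 397)/182 = 1633 − 173040/182 ≈ 682.2308.
Pooling payoff: 0.17 × 1633 + 0.83 × 397 = 607.12.
Difference: 682.2308 − 607.12 = 75.1108, i.e. 75.11 to two decimal places.
The strong type prefers to separate.

75.11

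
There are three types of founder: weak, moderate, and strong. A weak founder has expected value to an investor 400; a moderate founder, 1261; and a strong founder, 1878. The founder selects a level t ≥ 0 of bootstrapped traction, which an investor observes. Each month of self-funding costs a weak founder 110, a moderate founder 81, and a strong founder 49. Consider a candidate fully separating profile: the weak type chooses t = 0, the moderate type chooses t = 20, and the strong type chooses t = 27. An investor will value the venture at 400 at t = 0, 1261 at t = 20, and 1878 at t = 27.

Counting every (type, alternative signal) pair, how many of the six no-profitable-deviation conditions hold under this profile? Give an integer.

4

Moderate (own payoff 1261 − 81×20 = -359): to t=0 gives 400 → profitable ✗; to t=27 gives 1878 − 81×27 = -309 → profitable ✗.
Weak (own payoff 400): to t=20 gives 1261 − 110×20 = -939 → no gain ✓; to t=27 gives 1878 − 110×27 = -1092 → no gain ✓.
Strong (own payoff 1878 − 49×27 = 555): to t=0 gives 400 → no gain ✓; to t=20 gives 1261 − 49×20 = 281 → no gain ✓.
4 of the 6 constraints hold; not an equilibrium.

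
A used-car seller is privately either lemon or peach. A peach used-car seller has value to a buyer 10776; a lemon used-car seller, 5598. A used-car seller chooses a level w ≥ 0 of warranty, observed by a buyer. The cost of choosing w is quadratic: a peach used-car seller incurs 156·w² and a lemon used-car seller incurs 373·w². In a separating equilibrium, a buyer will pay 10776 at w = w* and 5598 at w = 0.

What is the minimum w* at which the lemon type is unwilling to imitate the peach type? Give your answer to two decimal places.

3.73

The lemon type at w = 0 receives 5598; imitating at w* yields 10776 − 373·w*².
Indifference: 5598 = 10776 − 373·w*², so w*² = (10776 − 5598) / 373 ≈ 13.8820.
w* = √13.8820 ≈ 3.73.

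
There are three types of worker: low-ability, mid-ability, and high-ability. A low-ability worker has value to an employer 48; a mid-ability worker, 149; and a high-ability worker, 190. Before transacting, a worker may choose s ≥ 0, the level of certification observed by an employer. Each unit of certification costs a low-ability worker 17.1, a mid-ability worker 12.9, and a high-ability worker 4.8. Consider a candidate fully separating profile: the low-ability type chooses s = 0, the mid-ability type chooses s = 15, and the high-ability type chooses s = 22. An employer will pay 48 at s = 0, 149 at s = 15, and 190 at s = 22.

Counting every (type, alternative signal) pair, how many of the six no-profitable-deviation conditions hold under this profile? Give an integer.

High-ability (own payoff 190 − 4.8×22 = 84.4): to s=0 gives 48 → no gain ✓; to s=15 gives 149 − 4.8×15 = 77 → no gain ✓.
Low-ability (own payoff 48): to s=15 gives 149 − 17.1×15 = -107.5 → no gain ✓; to s=22 gives 190 − 17.1×22 = -186.2 → no gain ✓.
Mid-ability (own payoff 149 − 12.9×15 = -44.5): to s=0 gives 48 → profitable ✗; to s=22 gives 190 − 12.9×22 = -93.8 → no gain ✓.
5 of the 6 constraints hold; not an equilibrium.

5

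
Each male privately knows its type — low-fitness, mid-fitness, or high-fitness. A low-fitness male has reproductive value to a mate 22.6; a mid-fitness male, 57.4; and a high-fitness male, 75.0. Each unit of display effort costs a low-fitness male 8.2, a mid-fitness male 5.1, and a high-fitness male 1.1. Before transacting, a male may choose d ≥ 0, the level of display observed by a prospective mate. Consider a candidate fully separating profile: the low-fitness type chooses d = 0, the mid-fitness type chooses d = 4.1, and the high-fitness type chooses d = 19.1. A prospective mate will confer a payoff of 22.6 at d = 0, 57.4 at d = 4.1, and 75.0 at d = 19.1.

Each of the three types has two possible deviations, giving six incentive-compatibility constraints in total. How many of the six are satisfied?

5

Mid-fitness (own payoff 57.4 − 5.1×4.1 = 36.49): to d=0 gives 22.6 → no gain ✓; to d=19.1 gives 75.0 − 5.1×19.1 = -22.41 → no gain ✓.
Low-fitness (own payoff 22.6): to d=4.1 gives 57.4 − 8.2×4.1 = 23.78 → profitable ✗; to d=19.1 gives 75.0 − 8.2×19.1 = -81.62 → no gain ✓.
High-fitness (own payoff 75.0 − 1.1×19.1 = 53.99): to d=0 gives 22.6 → no gain ✓; to d=4.1 gives 57.4 − 1.1×4.1 = 52.89 → no gain ✓.
5 of the 6 constraints hold; not an equilibrium.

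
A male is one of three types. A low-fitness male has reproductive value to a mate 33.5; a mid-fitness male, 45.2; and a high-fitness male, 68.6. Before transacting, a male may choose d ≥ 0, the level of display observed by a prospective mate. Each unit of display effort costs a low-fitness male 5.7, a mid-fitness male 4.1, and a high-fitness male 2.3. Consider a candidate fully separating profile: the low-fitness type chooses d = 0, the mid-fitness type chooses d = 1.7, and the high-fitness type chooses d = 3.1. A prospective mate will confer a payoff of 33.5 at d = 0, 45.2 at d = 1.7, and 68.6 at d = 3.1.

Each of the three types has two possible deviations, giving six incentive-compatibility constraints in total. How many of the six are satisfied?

3

Mid-fitness (own payoff 45.2 − 4.1×1.7 = 38.23): to d=0 gives 33.5 → no gain ✓; to d=3.1 gives 68.6 − 4.1×3.1 = 55.89 → profitable ✗.
High-fitness (own payoff 68.6 − 2.3×3.1 = 61.47): to d=0 gives 33.5 → no gain ✓; to d=1.7 gives 45.2 − 2.3×1.7 = 41.29 → no gain ✓.
Low-fitness (own payoff 33.5): to d=1.7 gives 45.2 − 5.7×1.7 = 35.51 → profitable ✗; to d=3.1 gives 68.6 − 5.7×3.1 = 50.93 → profitable ✗.
3 of the 6 constraints hold; not an equilibrium.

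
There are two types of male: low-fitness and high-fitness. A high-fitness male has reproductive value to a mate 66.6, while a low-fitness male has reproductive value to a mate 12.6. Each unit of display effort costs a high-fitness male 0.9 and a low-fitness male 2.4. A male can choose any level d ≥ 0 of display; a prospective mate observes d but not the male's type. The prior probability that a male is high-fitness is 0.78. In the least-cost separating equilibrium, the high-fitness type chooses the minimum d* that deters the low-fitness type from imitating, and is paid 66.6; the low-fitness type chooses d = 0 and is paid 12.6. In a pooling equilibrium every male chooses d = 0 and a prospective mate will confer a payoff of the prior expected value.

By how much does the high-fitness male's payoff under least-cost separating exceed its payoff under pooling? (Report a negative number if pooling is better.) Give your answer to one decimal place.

-8.4

Least-cost separating signal: d* solves 12.6 = 66.6 − 2.4·d*, so d* = (66.6 − 12.6)/2.4 = 22.5.
High-fitness type's separating payoff: 66.6 − 0.9 × d* = 66.6 − 0.9 × (66.6 − 12.6)/2.4 = 66.6 − 48.6/2.4 = 46.35.
Pooling payoff: 0.78 × 66.6 + 0.22 × 12.6 = 54.72.
Difference: 46.35 − 54.72 = -8.37, i.e. -8.4 to one decimal place.
The high-fitness type would prefer the pooling outcome.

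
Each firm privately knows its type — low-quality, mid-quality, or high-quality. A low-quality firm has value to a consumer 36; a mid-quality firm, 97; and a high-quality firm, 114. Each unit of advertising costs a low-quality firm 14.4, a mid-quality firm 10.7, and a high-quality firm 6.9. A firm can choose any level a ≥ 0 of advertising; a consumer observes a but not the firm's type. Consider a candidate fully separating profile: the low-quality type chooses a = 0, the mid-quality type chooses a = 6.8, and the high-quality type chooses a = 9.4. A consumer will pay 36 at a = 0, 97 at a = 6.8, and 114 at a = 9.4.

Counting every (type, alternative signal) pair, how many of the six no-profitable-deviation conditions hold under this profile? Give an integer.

4

High-quality (own payoff 114 − 6.9×9.4 = 49.14): to a=0 gives 36 → no gain ✓; to a=6.8 gives 97 − 6.9×6.8 = 50.08 → profitable ✗.
Low-quality (own payoff 36): to a=6.8 gives 97 − 14.4×6.8 = -0.92 → no gain ✓; to a=9.4 gives 114 − 14.4×9.4 = -21.36 → no gain ✓.
Mid-quality (own payoff 97 − 10.7×6.8 = 24.24): to a=0 gives 36 → profitable ✗; to a=9.4 gives 114 − 10.7×9.4 = 13.42 → no gain ✓.
4 of the 6 constraints hold; not an equilibrium.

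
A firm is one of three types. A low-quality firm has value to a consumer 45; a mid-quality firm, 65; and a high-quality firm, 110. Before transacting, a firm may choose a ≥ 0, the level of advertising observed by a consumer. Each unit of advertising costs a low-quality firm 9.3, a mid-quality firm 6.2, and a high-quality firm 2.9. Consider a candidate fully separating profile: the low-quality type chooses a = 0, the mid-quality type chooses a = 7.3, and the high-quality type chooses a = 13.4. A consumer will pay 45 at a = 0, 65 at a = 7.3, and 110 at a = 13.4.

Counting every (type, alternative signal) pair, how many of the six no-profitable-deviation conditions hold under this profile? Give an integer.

High-quality (own payoff 110 − 2.9×13.4 = 71.14): to a=0 gives 45 → no gain ✓; to a=7.3 gives 65 − 2.9×7.3 = 43.83 → no gain ✓.
Mid-quality (own payoff 65 − 6.2×7.3 = 19.74): to a=0 gives 45 → profitable ✗; to a=13.4 gives 110 − 6.2×13.4 = 26.92 → profitable ✗.
Low-quality (own payoff 45): to a=7.3 gives 65 − 9.3×7.3 = -2.89 → no gain ✓; to a=13.4 gives 110 − 9.3×13.4 = -14.62 → no gain ✓.
4 of the 6 constraints hold; not an equilibrium.

4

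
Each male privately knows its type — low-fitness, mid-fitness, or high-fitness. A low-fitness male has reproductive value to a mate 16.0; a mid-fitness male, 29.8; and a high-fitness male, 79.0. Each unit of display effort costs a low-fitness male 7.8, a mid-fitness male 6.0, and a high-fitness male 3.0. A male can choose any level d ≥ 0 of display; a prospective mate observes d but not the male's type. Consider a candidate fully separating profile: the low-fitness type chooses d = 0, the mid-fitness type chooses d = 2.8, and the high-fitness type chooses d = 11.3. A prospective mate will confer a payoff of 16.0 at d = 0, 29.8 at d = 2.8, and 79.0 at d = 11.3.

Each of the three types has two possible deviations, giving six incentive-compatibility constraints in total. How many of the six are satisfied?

5

Low-fitness (own payoff 16.0): to d=2.8 gives 29.8 − 7.8×2.8 = 7.96 → no gain ✓; to d=11.3 gives 79.0 − 7.8×11.3 = -9.14 → no gain ✓.
Mid-fitness (own payoff 29.8 − 6.0×2.8 = 13): to d=0 gives 16.0 → profitable ✗; to d=11.3 gives 79.0 − 6.0×11.3 = 11.2 → no gain ✓.
High-fitness (own payoff 79.0 − 3.0×11.3 = 45.1): to d=0 gives 16.0 → no gain ✓; to d=2.8 gives 29.8 − 3.0×2.8 = 21.4 → no gain ✓.
5 of the 6 constraints hold; not an equilibrium.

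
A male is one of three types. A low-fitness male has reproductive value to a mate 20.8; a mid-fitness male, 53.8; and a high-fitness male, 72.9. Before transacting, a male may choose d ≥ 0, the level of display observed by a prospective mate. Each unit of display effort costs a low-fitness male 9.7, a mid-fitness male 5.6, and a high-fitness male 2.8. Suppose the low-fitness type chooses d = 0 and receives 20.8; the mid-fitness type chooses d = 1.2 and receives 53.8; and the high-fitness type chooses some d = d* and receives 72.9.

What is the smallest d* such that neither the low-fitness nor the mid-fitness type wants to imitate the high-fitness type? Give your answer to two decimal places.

Mid-fitness type (on-path payoff 53.8 − 5.6×1.2 = 47.08) won't mimic when 47.08 ≥ 72.9 − 5.6·d*, i.e. d* ≥ 4.61.
Low-fitness type (on-path payoff 20.8) won't mimic when 20.8 ≥ 72.9 − 9.7·d*, i.e. d* ≥ 5.37.
Both must hold, so d* = max(5.37, 4.61) = 5.37. The low-fitness type's constraint binds.

5.37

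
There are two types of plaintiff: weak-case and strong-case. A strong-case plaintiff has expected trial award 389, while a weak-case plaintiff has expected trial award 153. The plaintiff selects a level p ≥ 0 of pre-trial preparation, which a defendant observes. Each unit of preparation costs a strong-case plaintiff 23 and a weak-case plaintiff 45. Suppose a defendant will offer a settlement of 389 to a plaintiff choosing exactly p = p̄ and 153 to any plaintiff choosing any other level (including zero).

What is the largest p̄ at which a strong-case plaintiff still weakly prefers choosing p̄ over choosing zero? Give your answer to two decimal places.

10.26

Choosing p̄ yields the strong-case type 389 − 23·p̄; choosing zero yields 153.
The strong-case type is indifferent at 389 − 23·p̄ = 153, i.e. p̄ = (389 − 153) / 23 ≈ 10.26.
For any p̄ above 10.26 the strong-case type would rather pool at zero, so separation collapses.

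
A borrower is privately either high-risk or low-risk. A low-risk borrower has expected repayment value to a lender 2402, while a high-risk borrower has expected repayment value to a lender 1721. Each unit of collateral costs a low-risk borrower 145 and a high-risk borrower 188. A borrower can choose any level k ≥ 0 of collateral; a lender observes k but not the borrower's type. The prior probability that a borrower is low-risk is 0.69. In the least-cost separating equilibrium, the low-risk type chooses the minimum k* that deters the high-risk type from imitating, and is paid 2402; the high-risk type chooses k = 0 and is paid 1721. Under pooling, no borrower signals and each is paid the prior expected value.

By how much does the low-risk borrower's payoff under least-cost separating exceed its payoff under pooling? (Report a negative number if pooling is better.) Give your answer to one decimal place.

Least-cost separating signal: k* solves 1721 = 2402 − 188·k*, so k* = (2402 − 1721)/188 ≈ 3.6223.
Low-risk type's separating payoff: 2402 − 145 × k* = 2402 − 145 × (2402 − 1721)/188 = 2402 − 98745/188 ≈ 1876.761.
Pooling payoff: 0.69 × 2402 + 0.31 × 1721 = 2190.89.
Difference: 1876.761 − 2190.89 = -314.129, i.e. -314.1 to one decimal place.
The low-risk type would prefer the pooling outcome.

-314.1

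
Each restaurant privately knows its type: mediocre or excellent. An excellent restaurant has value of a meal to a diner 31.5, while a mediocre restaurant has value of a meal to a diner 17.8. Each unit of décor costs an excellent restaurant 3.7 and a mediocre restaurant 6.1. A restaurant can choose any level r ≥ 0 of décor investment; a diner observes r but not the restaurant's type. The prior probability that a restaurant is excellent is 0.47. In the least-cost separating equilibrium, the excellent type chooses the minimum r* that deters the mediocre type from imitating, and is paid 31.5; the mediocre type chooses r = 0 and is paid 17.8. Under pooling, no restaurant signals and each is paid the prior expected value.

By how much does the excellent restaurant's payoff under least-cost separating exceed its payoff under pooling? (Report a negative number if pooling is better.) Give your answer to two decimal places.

-1.05

Least-cost separating signal: r* solves 17.8 = 31.5 − 6.1·r*, so r* = (31.5 − 17.8)/6.1 ≈ 2.2459.
Excellent type's separating payoff: 31.5 − 3.7 × r* = 31.5 − 3.7 × (31.5 − 17.8)/6.1 = 31.5 − 50.69/6.1 ≈ 23.1902.
Pooling payoff: 0.47 × 31.5 + 0.53 × 17.8 = 24.239.
Difference: 23.1902 − 24.239 = -1.0488, i.e. -1.05 to two decimal places.
The excellent type would prefer the pooling outcome.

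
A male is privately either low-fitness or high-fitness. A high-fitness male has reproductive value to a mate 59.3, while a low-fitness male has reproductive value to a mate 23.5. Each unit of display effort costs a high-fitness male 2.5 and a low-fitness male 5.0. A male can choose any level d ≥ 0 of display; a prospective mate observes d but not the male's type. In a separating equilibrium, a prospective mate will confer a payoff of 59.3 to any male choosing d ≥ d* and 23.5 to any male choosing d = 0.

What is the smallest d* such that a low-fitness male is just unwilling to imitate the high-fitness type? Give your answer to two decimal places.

A low-fitness male choosing d = 0 receives 23.5.
Imitating at d* instead would pay 59.3 at cost 5.0·d*, netting 59.3 − 5.0·d*.
Indifference: 23.5 = 59.3 − 5.0·d*, so d* = (59.3 − 23.5) / 5.0 = 7.16.
At d* the low-fitness type's incentive constraint just binds; the high-fitness type strictly prefers d* since its per-unit cost is lower.

7.16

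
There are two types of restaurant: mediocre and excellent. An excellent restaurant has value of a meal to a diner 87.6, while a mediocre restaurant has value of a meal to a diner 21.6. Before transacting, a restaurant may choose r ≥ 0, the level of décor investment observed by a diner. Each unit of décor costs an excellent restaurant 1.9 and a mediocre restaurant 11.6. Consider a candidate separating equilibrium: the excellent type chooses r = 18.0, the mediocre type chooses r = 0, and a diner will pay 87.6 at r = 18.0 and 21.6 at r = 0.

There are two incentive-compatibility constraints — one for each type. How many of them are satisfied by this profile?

2

Mediocre type: stay at 0 → 21.6; mimic → 87.6 − 11.6 × 18.0 = -121.2. IC holds (21.6 ≥ -121.2).
Excellent type: signal → 87.6 − 1.9 × 18.0 = 53.4; deviate to 0 → 21.6. IC holds (53.4 ≥ 21.6).
2 of 2 constraints hold, so this is a separating equilibrium.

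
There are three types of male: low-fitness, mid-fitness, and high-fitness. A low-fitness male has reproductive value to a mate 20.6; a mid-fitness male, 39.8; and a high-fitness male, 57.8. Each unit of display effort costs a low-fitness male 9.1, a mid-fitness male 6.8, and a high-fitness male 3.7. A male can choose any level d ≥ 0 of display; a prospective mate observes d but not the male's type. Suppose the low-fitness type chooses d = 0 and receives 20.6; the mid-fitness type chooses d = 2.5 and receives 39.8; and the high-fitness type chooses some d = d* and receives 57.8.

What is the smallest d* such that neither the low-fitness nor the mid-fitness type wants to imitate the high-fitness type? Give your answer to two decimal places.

Mid-fitness type (on-path payoff 39.8 − 6.8×2.5 = 22.8) won't mimic when 22.8 ≥ 57.8 − 6.8·d*, i.e. d* ≥ 5.15.
Low-fitness type (on-path payoff 20.6) won't mimic when 20.6 ≥ 57.8 − 9.1·d*, i.e. d* ≥ 4.09.
Both must hold, so d* = max(4.09, 5.15) = 5.15. The mid-fitness type's constraint binds.

5.15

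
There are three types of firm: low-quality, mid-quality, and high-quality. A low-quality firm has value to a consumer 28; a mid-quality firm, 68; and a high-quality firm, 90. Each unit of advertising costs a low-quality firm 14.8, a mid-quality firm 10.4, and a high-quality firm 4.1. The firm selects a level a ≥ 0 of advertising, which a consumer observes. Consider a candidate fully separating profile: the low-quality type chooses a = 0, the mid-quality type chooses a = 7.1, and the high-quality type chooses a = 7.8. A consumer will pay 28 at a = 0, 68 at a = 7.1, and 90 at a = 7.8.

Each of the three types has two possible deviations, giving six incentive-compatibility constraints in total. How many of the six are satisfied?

4

High-quality (own payoff 90 − 4.1×7.8 = 58.02): to a=0 gives 28 → no gain ✓; to a=7.1 gives 68 − 4.1×7.1 = 38.89 → no gain ✓.
Mid-quality (own payoff 68 − 10.4×7.1 = -5.84): to a=0 gives 28 → profitable ✗; to a=7.8 gives 90 − 10.4×7.8 = 8.88 → profitable ✗.
Low-quality (own payoff 28): to a=7.1 gives 68 − 14.8×7.1 = -37.08 → no gain ✓; to a=7.8 gives 90 − 14.8×7.8 = -25.44 → no gain ✓.
4 of the 6 constraints hold; not an equilibrium.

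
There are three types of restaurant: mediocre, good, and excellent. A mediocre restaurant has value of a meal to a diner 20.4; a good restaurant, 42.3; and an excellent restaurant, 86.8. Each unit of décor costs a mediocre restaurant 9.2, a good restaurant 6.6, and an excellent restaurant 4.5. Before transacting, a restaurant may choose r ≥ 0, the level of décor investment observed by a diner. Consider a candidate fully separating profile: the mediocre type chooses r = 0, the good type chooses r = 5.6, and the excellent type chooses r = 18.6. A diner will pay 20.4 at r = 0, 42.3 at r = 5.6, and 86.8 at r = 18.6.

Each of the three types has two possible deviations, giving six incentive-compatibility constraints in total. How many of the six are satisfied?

Good (own payoff 42.3 − 6.6×5.6 = 5.34): to r=0 gives 20.4 → profitable ✗; to r=18.6 gives 86.8 − 6.6×18.6 = -35.96 → no gain ✓.
Mediocre (own payoff 20.4): to r=5.6 gives 42.3 − 9.2×5.6 = -9.22 → no gain ✓; to r=18.6 gives 86.8 − 9.2×18.6 = -84.32 → no gain ✓.
Excellent (own payoff 86.8 − 4.5×18.6 = 3.1): to r=0 gives 20.4 → profitable ✗; to r=5.6 gives 42.3 − 4.5×5.6 = 17.1 → profitable ✗.
3 of the 6 constraints hold; not an equilibrium.

3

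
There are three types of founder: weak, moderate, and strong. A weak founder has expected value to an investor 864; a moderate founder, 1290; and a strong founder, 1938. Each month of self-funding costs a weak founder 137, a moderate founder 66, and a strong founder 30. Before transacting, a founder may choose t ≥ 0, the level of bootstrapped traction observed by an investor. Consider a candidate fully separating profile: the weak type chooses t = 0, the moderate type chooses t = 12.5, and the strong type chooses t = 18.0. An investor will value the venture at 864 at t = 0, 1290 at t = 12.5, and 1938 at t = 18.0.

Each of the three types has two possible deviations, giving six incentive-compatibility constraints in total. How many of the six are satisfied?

Moderate (own payoff 1290 − 66×12.5 = 465): to t=0 gives 864 → profitable ✗; to t=18.0 gives 1938 − 66×18.0 = 750 → profitable ✗.
Weak (own payoff 864): to t=12.5 gives 1290 − 137×12.5 = -422.5 → no gain ✓; to t=18.0 gives 1938 − 137×18.0 = -528 → no gain ✓.
Strong (own payoff 1938 − 30×18.0 = 1398): to t=0 gives 864 → no gain ✓; to t=12.5 gives 1290 − 30×12.5 = 915 → no gain ✓.
4 of the 6 constraints hold; not an equilibrium.

4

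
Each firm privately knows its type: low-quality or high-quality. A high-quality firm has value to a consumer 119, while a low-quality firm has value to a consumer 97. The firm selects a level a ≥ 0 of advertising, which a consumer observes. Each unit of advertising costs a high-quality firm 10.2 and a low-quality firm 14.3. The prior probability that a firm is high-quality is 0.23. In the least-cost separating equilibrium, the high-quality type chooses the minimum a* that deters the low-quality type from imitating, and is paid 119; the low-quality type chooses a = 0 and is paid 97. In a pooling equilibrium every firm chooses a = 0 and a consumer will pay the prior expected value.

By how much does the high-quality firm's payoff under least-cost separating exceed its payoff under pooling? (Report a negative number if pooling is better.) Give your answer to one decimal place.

Least-cost separating signal: a* solves 97 = 119 − 14.3·a*, so a* = (119 − 97)/14.3 ≈ 1.5385.
High-quality type's separating payoff: 119 − 10.2 × a* = 119 − 10.2 × (119 − 97)/14.3 = 119 − 224.4/14.3 ≈ 103.308.
Pooling payoff: 0.23 × 119 + 0.77 × 97 = 102.06.
Difference: 103.308 − 102.06 = 1.248, i.e. 1.2 to one decimal place.
The high-quality type prefers to separate.

1.2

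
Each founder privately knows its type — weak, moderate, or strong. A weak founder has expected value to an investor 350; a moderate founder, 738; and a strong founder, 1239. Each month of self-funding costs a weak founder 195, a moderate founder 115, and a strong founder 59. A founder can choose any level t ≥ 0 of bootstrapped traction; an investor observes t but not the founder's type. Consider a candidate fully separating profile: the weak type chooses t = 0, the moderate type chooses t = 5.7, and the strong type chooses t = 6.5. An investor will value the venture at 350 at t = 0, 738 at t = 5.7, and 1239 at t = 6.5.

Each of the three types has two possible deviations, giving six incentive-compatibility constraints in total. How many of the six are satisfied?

4

Strong (own payoff 1239 − 59×6.5 = 855.5): to t=0 gives 350 → no gain ✓; to t=5.7 gives 738 − 59×5.7 = 401.7 → no gain ✓.
Weak (own payoff 350): to t=5.7 gives 738 − 195×5.7 = -373.5 → no gain ✓; to t=6.5 gives 1239 − 195×6.5 = -28.5 → no gain ✓.
Moderate (own payoff 738 − 115×5.7 = 82.5): to t=0 gives 350 → profitable ✗; to t=6.5 gives 1239 − 115×6.5 = 491.5 → profitable ✗.
4 of the 6 constraints hold; not an equilibrium.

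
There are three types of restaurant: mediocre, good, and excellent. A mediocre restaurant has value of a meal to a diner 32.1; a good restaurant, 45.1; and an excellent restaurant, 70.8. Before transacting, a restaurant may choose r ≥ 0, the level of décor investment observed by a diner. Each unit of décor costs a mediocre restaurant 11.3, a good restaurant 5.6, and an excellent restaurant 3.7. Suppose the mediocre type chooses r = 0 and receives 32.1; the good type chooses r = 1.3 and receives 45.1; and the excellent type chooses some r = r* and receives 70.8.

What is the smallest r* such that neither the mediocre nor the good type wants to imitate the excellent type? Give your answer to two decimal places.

Good type (on-path payoff 45.1 − 5.6×1.3 = 37.82) won't mimic when 37.82 ≥ 70.8 − 5.6·r*, i.e. r* ≥ 5.89.
Mediocre type (on-path payoff 32.1) won't mimic when 32.1 ≥ 70.8 − 11.3·r*, i.e. r* ≥ 3.42.
Both must hold, so r* = max(3.42, 5.89) = 5.89. The good type's constraint binds.

5.89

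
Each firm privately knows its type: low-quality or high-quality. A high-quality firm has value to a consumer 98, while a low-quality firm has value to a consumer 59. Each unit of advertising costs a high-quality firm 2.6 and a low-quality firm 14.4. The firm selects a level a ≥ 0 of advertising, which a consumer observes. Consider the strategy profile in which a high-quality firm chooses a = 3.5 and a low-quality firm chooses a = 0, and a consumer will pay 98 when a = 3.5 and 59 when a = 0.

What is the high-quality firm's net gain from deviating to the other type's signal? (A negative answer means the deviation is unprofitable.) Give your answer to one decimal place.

Playing a = 3.5 the high-quality firm receives 98 − 2.6 × 3.5 = 88.9.
Deviating to a = 0 yields 59 instead.
Gain from deviating: 59 − 88.9 = -29.9.
The gain is negative, so the high-quality type's incentive-compatibility constraint is satisfied.

-29.9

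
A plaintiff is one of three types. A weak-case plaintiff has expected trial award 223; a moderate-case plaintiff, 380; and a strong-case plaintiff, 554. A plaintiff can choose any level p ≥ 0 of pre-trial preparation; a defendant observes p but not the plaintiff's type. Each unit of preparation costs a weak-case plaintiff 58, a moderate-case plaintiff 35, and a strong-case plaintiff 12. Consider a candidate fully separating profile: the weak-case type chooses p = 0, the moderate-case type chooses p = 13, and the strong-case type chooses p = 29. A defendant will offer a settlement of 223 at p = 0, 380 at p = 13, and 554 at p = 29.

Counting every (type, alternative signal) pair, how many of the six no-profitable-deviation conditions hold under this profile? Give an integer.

Moderate-case (own payoff 380 − 35×13 = -75): to p=0 gives 223 → profitable ✗; to p=29 gives 554 − 35×29 = -461 → no gain ✓.
Weak-case (own payoff 223): to p=13 gives 380 − 58×13 = -374 → no gain ✓; to p=29 gives 554 − 58×29 = -1128 → no gain ✓.
Strong-case (own payoff 554 − 12×29 = 206): to p=0 gives 223 → profitable ✗; to p=13 gives 380 − 12×13 = 224 → profitable ✗.
3 of the 6 constraints hold; not an equilibrium.

3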